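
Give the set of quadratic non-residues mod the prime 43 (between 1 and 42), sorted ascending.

2, 3, 5, 7, 8, 12, 18, 19, 20, 22, 26, 27, 28, 29, 30, 32, 33, 34, 37, 39, 42

Square k = 1,…,21 (k and 43−k give the same square):
1²=1, 2²=4, 3²=9, 4²=16, 5²=25, 6²=36, 7²≡6, 8²≡21, 9²≡38, 10²≡14, 11²≡35, 12²≡15, 13²≡40, 14²≡24, 15²≡10, 16²≡41, 17²≡31, 18²≡23, 19²≡17, 20²≡13, 21²≡11 (mod 43).
The residues are {1, 4, 6, 9, 10, 11, 13, 14, 15, 16, 17, 21, 23, 24, 25, 31, 35, 36, 38, 40, 41}; the non-residues are the remaining 21 nonzero classes.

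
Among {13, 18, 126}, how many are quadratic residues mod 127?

(13/127) = +1 → QR.
(18/127) = +1 → QR.
(126/127) = -1 → non-residue.
Total quadratic residues among the 3: 2.

2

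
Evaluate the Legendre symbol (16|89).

1

Euler's criterion: (16/89) ≡ 16^44 (mod 89).
16^2 ≡ 78 (mod 89)
16^4 ≡ 32 (mod 89)
16^8 ≡ 45 (mod 89)
16^16 ≡ 67 (mod 89)
16^32 ≡ 39 (mod 89)
16^44 = 16^(32+8+4) ≡ 1 (mod 89).
Result is 1, so (16/89) = 1.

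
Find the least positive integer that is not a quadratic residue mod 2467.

2

(2/2467) = −1, so 2 is the smallest positive non-residue mod 2467.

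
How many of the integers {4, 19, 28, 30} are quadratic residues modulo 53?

2

(4/53) = +1 → QR.
(19/53) = -1 → non-residue.
(28/53) = +1 → QR.
(30/53) = -1 → non-residue.
Total quadratic residues among the 4: 2.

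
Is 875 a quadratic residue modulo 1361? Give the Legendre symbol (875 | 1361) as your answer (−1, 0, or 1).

Reciprocity: 875 ≡ 3 and 1361 ≡ 1 (mod 4), so (875/1361) = +(1361/875).
Reduce top mod 875: now compute (486/875).
Pull out 2: since 875 ≡ 3 (mod 8), (2/875) = -1.
Reciprocity: 243 ≡ 3 and 875 ≡ 3 (mod 4), so (243/875) = −(875/243).
Reduce top mod 243: now compute (146/243).
Pull out 2: since 243 ≡ 3 (mod 8), (2/243) = -1.
Reciprocity: 73 ≡ 1 and 243 ≡ 3 (mod 4), so (73/243) = +(243/73).
Reduce top mod 73: now compute (24/73).
Pull out 2^3: since 73 ≡ 1 (mod 8), (2/73) = +1, so (2/73)^3 = +1.
Reciprocity: 3 ≡ 3 and 73 ≡ 1 (mod 4), so (3/73) = +(73/3).
Reduce top mod 3: now compute (1/3).
Reached (1/3) = 1. Collecting the sign flips along the way, the symbol is -1.

-1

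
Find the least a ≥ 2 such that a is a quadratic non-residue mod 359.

7

(2/359) = +1, so 2 is a residue.
(3/359) = +1, so 3 is a residue.
(4/359) = +1, so 4 is a residue.
(5/359) = +1, so 5 is a residue.
(6/359) = +1, so 6 is a residue.
(7/359) = −1, so 7 is the smallest positive non-residue mod 359.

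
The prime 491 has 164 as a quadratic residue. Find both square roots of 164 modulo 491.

Since 491 ≡ 3 (mod 4), a square root of 164 is 164^((491+1)/4) = 164^123 mod 491.
Repeated squaring: 164^2≡382, 164^4≡97, 164^8≡80, 164^16≡17, 164^32≡289, 164^64≡51 (mod 491).
164^123 = 164^(64+32+16+8+2+1) ≡ 126 (mod 491).
Check: 126² = 15876 ≡ 164 (mod 491). The two roots are 126 and 365.

126, 365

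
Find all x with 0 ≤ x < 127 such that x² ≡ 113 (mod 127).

42, 85

Since 127 ≡ 3 (mod 4), a square root of 113 is 113^((127+1)/4) = 113^32 mod 127.
Repeated squaring: 113^2≡69, 113^4≡62, 113^8≡34, 113^16≡13, 113^32≡42 (mod 127).
113^32 = 113^(32) ≡ 42 (mod 127).
Check: 42² = 1764 ≡ 113 (mod 127). The two roots are 42 and 85.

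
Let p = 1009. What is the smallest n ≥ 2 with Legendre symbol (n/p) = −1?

11

(2/1009) = +1, so 2 is a residue.
(3/1009) = +1, so 3 is a residue.
(4/1009) = +1, so 4 is a residue.
(5/1009) = +1, so 5 is a residue.
(6/1009) = +1, so 6 is a residue.
(7/1009) = +1, so 7 is a residue.
(8/1009) = +1, so 8 is a residue.
(9/1009) = +1, so 9 is a residue.
(10/1009) = +1, so 10 is a residue.
(11/1009) = −1, so 11 is the smallest positive non-residue mod 1009.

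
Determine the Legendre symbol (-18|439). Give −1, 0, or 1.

-1

Euler's criterion: (-18/439) ≡ 421^219 (mod 439).
421^2 ≡ 324 (mod 439)
421^4 ≡ 55 (mod 439)
421^8 ≡ 391 (mod 439)
421^16 ≡ 109 (mod 439)
421^32 ≡ 28 (mod 439)
421^64 ≡ 345 (mod 439)
421^128 ≡ 56 (mod 439)
421^219 = 421^(128+64+16+8+2+1) ≡ 438 (mod 439).
Result is 438 ≡ −1, so (-18/439) = −1.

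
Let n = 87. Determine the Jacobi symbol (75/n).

Reciprocity: 75 ≡ 3 and 87 ≡ 3 (mod 4), so (75/87) = −(87/75).
Reduce top mod 75: now compute (12/75).
Pull out 2^2: since 75 ≡ 3 (mod 8), (2/75) = -1, so (2/75)^2 = +1.
Reciprocity: 3 ≡ 3 and 75 ≡ 3 (mod 4), so (3/75) = −(75/3).
Reduce top mod 3: now compute (0/3).
Top reduces to 0: gcd > 1, so the symbol is 0.

0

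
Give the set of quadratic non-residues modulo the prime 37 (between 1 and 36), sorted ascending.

Square k = 1,…,18 (k and 37−k give the same square):
1²=1, 2²=4, 3²=9, 4²=16, 5²=25, 6²=36, 7²≡12, 8²≡27, 9²≡7, 10²≡26, 11²≡10, 12²≡33, 13²≡21, 14²≡11, 15²≡3, 16²≡34, 17²≡30, 18²≡28 (mod 37).
The residues are {1, 3, 4, 7, 9, 10, 11, 12, 16, 21, 25, 26, 27, 28, 30, 33, 34, 36}; the non-residues are the remaining 18 nonzero classes.

2 5 6 8 13 14 15 17 18 19 20 22 23 24 29 31 32 35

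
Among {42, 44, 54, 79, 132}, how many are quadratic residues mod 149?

3

(42/149) = +1 → QR.
(44/149) = -1 → non-residue.
(54/149) = +1 → QR.
(79/149) = -1 → non-residue.
(132/149) = +1 → QR.
Total quadratic residues among the 5: 3.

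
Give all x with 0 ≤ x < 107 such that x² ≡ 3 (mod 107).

Since 107 ≡ 3 (mod 4), a square root of 3 is 3^((107+1)/4) = 3^27 mod 107.
Repeated squaring: 3^2≡9, 3^4≡81, 3^8≡34, 3^16≡86 (mod 107).
3^27 = 3^(16+8+2+1) ≡ 89 (mod 107).
Check: 89² = 7921 ≡ 3 (mod 107). The two roots are 18 and 89.

18, 89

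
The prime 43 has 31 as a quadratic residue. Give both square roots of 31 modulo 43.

Since 43 ≡ 3 (mod 4), a square root of 31 is 31^((43+1)/4) = 31^11 mod 43.
Repeated squaring: 31^2≡15, 31^4≡10, 31^8≡14 (mod 43).
31^11 = 31^(8+2+1) ≡ 17 (mod 43).
Check: 17² = 289 ≡ 31 (mod 43). The two roots are 17 and 26.

17, 26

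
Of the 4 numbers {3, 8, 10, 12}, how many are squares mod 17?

(3/17) = -1 → non-residue.
(8/17) = +1 → QR.
(10/17) = -1 → non-residue.
(12/17) = -1 → non-residue.
Total quadratic residues among the 4: 1.

1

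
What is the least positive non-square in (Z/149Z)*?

2

(2/149) = −1, so 2 is the smallest positive non-residue mod 149.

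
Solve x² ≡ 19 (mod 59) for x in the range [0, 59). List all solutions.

14, 45

Since 59 ≡ 3 (mod 4), a square root of 19 is 19^((59+1)/4) = 19^15 mod 59.
Repeated squaring: 19^2≡7, 19^4≡49, 19^8≡41 (mod 59).
19^15 = 19^(8+4+2+1) ≡ 45 (mod 59).
Check: 45² = 2025 ≡ 19 (mod 59). The two roots are 14 and 45.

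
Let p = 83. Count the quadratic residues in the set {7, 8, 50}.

1

(7/83) = +1 → QR.
(8/83) = -1 → non-residue.
(50/83) = -1 → non-residue.
Total quadratic residues among the 3: 1.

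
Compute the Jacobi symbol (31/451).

1

Reciprocity: 31 ≡ 3 and 451 ≡ 3 (mod 4), so (31/451) = −(451/31).
Reduce top mod 31: now compute (17/31).
Reciprocity: 17 ≡ 1 and 31 ≡ 3 (mod 4), so (17/31) = +(31/17).
Reduce top mod 17: now compute (14/17).
Pull out 2: since 17 ≡ 1 (mod 8), (2/17) = +1.
Reciprocity: 7 ≡ 3 and 17 ≡ 1 (mod 4), so (7/17) = +(17/7).
Reduce top mod 7: now compute (3/7).
Reciprocity: 3 ≡ 3 and 7 ≡ 3 (mod 4), so (3/7) = −(7/3).
Reduce top mod 3: now compute (1/3).
Reached (1/3) = 1. Collecting the sign flips along the way, the symbol is +1.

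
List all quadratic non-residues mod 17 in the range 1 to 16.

Square k = 1,…,8 (k and 17−k give the same square):
1²=1, 2²=4, 3²=9, 4²=16, 5²≡8, 6²≡2, 7²≡15, 8²≡13 (mod 17).
The residues are {1, 2, 4, 8, 9, 13, 15, 16}; the non-residues are the remaining 8 nonzero classes.

3 5 6 7 10 11 12 14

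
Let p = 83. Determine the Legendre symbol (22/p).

Pull out 2: since 83 ≡ 3 (mod 8), (2/83) = -1.
Reciprocity: 11 ≡ 3 and 83 ≡ 3 (mod 4), so (11/83) = −(83/11).
Reduce top mod 11: now compute (6/11).
Pull out 2: since 11 ≡ 3 (mod 8), (2/11) = -1.
Reciprocity: 3 ≡ 3 and 11 ≡ 3 (mod 4), so (3/11) = −(11/3).
Reduce top mod 3: now compute (2/3).
Pull out 2: since 3 ≡ 3 (mod 8), (2/3) = -1.
Reached (1/3) = 1. Collecting the sign flips along the way, the symbol is -1.

-1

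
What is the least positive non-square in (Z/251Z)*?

2

(2/251) = −1, so 2 is the smallest positive non-residue mod 251.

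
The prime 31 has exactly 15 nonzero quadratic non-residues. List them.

Square k = 1,…,15 (k and 31−k give the same square):
1²=1, 2²=4, 3²=9, 4²=16, 5²=25, 6²≡5, 7²≡18, 8²≡2, 9²≡19, 10²≡7, 11²≡28, 12²≡20, 13²≡14, 14²≡10, 15²≡8 (mod 31).
The residues are {1, 2, 4, 5, 7, 8, 9, 10, 14, 16, 18, 19, 20, 25, 28}; the non-residues are the remaining 15 nonzero classes.

3,6,11,12,13,15,17,21,22,23,24,26,27,29,30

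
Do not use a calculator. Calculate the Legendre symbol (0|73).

Top reduces to 0: gcd > 1, so the symbol is 0.

0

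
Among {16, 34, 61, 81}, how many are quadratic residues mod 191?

(16/191) = +1 → QR.
(34/191) = +1 → QR.
(61/191) = -1 → non-residue.
(81/191) = +1 → QR.
Total quadratic residues among the 4: 3.

3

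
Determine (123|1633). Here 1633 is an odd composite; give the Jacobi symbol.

-1

Reciprocity: 123 ≡ 3 and 1633 ≡ 1 (mod 4), so (123/1633) = +(1633/123).
Reduce top mod 123: now compute (34/123).
Pull out 2: since 123 ≡ 3 (mod 8), (2/123) = -1.
Reciprocity: 17 ≡ 1 and 123 ≡ 3 (mod 4), so (17/123) = +(123/17).
Reduce top mod 17: now compute (4/17).
Pull out 2^2: since 17 ≡ 1 (mod 8), (2/17) = +1, so (2/17)^2 = +1.
Reached (1/17) = 1. Collecting the sign flips along the way, the symbol is -1.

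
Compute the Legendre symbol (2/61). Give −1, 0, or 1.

Pull out 2: since 61 ≡ 5 (mod 8), (2/61) = -1.
Reached (1/61) = 1. Collecting the sign flips along the way, the symbol is -1.

-1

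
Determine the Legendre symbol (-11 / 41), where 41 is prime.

-1

Euler's criterion: (-11/41) ≡ 30^20 (mod 41).
30^2 ≡ 39 (mod 41)
30^4 ≡ 4 (mod 41)
30^8 ≡ 16 (mod 41)
30^16 ≡ 10 (mod 41)
30^20 = 30^(16+4) ≡ 40 (mod 41).
Result is 40 ≡ −1, so (-11/41) = −1.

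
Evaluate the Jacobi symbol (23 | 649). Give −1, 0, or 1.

Reciprocity: 23 ≡ 3 and 649 ≡ 1 (mod 4), so (23/649) = +(649/23).
Reduce top mod 23: now compute (5/23).
Reciprocity: 5 ≡ 1 and 23 ≡ 3 (mod 4), so (5/23) = +(23/5).
Reduce top mod 5: now compute (3/5).
Reciprocity: 3 ≡ 3 and 5 ≡ 1 (mod 4), so (3/5) = +(5/3).
Reduce top mod 3: now compute (2/3).
Pull out 2: since 3 ≡ 3 (mod 8), (2/3) = -1.
Reached (1/3) = 1. Collecting the sign flips along the way, the symbol is -1.

-1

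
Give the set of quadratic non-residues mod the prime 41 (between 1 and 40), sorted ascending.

Square k = 1,…,20 (k and 41−k give the same square):
1²=1, 2²=4, 3²=9, 4²=16, 5²=25, 6²=36, 7²≡8, 8²≡23, 9²≡40, 10²≡18, 11²≡39, 12²≡21, 13²≡5, 14²≡32, 15²≡20, 16²≡10, 17²≡2, 18²≡37, 19²≡33, 20²≡31 (mod 41).
The residues are {1, 2, 4, 5, 8, 9, 10, 16, 18, 20, 21, 23, 25, 31, 32, 33, 36, 37, 39, 40}; the non-residues are the remaining 20 nonzero classes.

3,6,7,11,12,13,14,15,17,19,22,24,26,27,28,29,30,34,35,38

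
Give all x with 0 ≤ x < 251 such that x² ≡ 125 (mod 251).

Since 251 ≡ 3 (mod 4), a square root of 125 is 125^((251+1)/4) = 125^63 mod 251.
Repeated squaring: 125^2≡63, 125^4≡204, 125^8≡201, 125^16≡241, 125^32≡100 (mod 251).
125^63 = 125^(32+16+8+4+2+1) ≡ 80 (mod 251).
Check: 80² = 6400 ≡ 125 (mod 251). The two roots are 80 and 171.

80, 171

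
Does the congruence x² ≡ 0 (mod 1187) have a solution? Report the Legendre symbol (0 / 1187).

Top reduces to 0: gcd > 1, so the symbol is 0.

0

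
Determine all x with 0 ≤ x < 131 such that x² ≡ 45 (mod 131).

62, 69

Since 131 ≡ 3 (mod 4), a square root of 45 is 45^((131+1)/4) = 45^33 mod 131.
Repeated squaring: 45^2≡60, 45^4≡63, 45^8≡39, 45^16≡80, 45^32≡112 (mod 131).
45^33 = 45^(32+1) ≡ 62 (mod 131).
Check: 62² = 3844 ≡ 45 (mod 131). The two roots are 62 and 69.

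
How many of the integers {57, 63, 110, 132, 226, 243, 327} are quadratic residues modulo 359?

(57/359) = -1 → non-residue.
(63/359) = -1 → non-residue.
(110/359) = +1 → QR.
(132/359) = +1 → QR.
(226/359) = -1 → non-residue.
(243/359) = +1 → QR.
(327/359) = -1 → non-residue.
Total quadratic residues among the 7: 3.

3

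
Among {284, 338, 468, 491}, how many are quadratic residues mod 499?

1

(284/499) = -1 → non-residue.
(338/499) = -1 → non-residue.
(468/499) = -1 → non-residue.
(491/499) = +1 → QR.
Total quadratic residues among the 4: 1.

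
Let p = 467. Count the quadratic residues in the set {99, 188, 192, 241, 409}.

(99/467) = -1 → non-residue.
(188/467) = +1 → QR.
(192/467) = +1 → QR.
(241/467) = +1 → QR.
(409/467) = -1 → non-residue.
Total quadratic residues among the 5: 3.

3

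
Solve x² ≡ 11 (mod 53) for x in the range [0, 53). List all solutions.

8, 45

53 ≡ 1 (mod 4), so we find a root by search.
Trying successive values, 8² = 64 ≡ 11 (mod 53). The other root is 53 − 8 = 45.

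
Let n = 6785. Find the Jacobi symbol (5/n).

0

Reciprocity: 5 ≡ 1 and 6785 ≡ 1 (mod 4), so (5/6785) = +(6785/5).
Reduce top mod 5: now compute (0/5).
Top reduces to 0: gcd > 1, so the symbol is 0.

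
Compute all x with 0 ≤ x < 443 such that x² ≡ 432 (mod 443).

163, 280

Since 443 ≡ 3 (mod 4), a square root of 432 is 432^((443+1)/4) = 432^111 mod 443.
Repeated squaring: 432^2≡121, 432^4≡22, 432^8≡41, 432^16≡352, 432^32≡307, 432^64≡333 (mod 443).
432^111 = 432^(64+32+8+4+2+1) ≡ 163 (mod 443).
Check: 163² = 26569 ≡ 432 (mod 443). The two roots are 163 and 280.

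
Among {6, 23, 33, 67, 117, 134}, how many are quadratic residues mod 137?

0

(6/137) = -1 → non-residue.
(23/137) = -1 → non-residue.
(33/137) = -1 → non-residue.
(67/137) = -1 → non-residue.
(117/137) = -1 → non-residue.
(134/137) = -1 → non-residue.
Total quadratic residues among the 6: 0.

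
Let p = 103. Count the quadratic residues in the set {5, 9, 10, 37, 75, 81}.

2

(5/103) = -1 → non-residue.
(9/103) = +1 → QR.
(10/103) = -1 → non-residue.
(37/103) = -1 → non-residue.
(75/103) = -1 → non-residue.
(81/103) = +1 → QR.
Total quadratic residues among the 6: 2.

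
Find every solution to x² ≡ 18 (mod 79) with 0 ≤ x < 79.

27, 52

Since 79 ≡ 3 (mod 4), a square root of 18 is 18^((79+1)/4) = 18^20 mod 79.
Repeated squaring: 18^2≡8, 18^4≡64, 18^8≡67, 18^16≡65 (mod 79).
18^20 = 18^(16+4) ≡ 52 (mod 79).
Check: 52² = 2704 ≡ 18 (mod 79). The two roots are 27 and 52.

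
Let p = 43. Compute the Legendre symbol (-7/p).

First reduce: -7 ≡ 36 (mod 43).
Pull out 2^2: since 43 ≡ 3 (mod 8), (2/43) = -1, so (2/43)^2 = +1.
Reciprocity: 9 ≡ 1 and 43 ≡ 3 (mod 4), so (9/43) = +(43/9).
Reduce top mod 9: now compute (7/9).
Reciprocity: 7 ≡ 3 and 9 ≡ 1 (mod 4), so (7/9) = +(9/7).
Reduce top mod 7: now compute (2/7).
Pull out 2: since 7 ≡ 7 (mod 8), (2/7) = +1.
Reached (1/7) = 1. Collecting the sign flips along the way, the symbol is +1.

1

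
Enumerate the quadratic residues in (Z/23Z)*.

Square k = 1,…,11 (k and 23−k give the same square):
1²=1, 2²=4, 3²=9, 4²=16, 5²≡2, 6²≡13, 7²≡3, 8²≡18, 9²≡12, 10²≡8, 11²≡6 (mod 23).
So the quadratic residues mod 23 are {1, 2, 3, 4, 6, 8, 9, 12, 13, 16, 18}.

1,2,3,4,6,8,9,12,13,16,18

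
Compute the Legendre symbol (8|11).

-1

Pull out 2^3: since 11 ≡ 3 (mod 8), (2/11) = -1, so (2/11)^3 = -1.
Reached (1/11) = 1. Collecting the sign flips along the way, the symbol is -1.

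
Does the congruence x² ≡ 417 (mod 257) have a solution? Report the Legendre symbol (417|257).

Euler's criterion: (417/257) ≡ 160^128 (mod 257).
160^2 ≡ 157 (mod 257)
160^4 ≡ 234 (mod 257)
160^8 ≡ 15 (mod 257)
160^16 ≡ 225 (mod 257)
160^32 ≡ 253 (mod 257)
160^64 ≡ 16 (mod 257)
160^128 ≡ 256 (mod 257)
160^128 = 160^(128) ≡ 256 (mod 257).
Result is 256 ≡ −1, so (417/257) = −1.

-1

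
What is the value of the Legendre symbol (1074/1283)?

Pull out 2: since 1283 ≡ 3 (mod 8), (2/1283) = -1.
Reciprocity: 537 ≡ 1 and 1283 ≡ 3 (mod 4), so (537/1283) = +(1283/537).
Reduce top mod 537: now compute (209/537).
Reciprocity: 209 ≡ 1 and 537 ≡ 1 (mod 4), so (209/537) = +(537/209).
Reduce top mod 209: now compute (119/209).
Reciprocity: 119 ≡ 3 and 209 ≡ 1 (mod 4), so (119/209) = +(209/119).
Reduce top mod 119: now compute (90/119).
Pull out 2: since 119 ≡ 7 (mod 8), (2/119) = +1.
Reciprocity: 45 ≡ 1 and 119 ≡ 3 (mod 4), so (45/119) = +(119/45).
Reduce top mod 45: now compute (29/45).
Reciprocity: 29 ≡ 1 and 45 ≡ 1 (mod 4), so (29/45) = +(45/29).
Reduce top mod 29: now compute (16/29).
Pull out 2^4: since 29 ≡ 5 (mod 8), (2/29) = -1, so (2/29)^4 = +1.
Reached (1/29) = 1. Collecting the sign flips along the way, the symbol is -1.

-1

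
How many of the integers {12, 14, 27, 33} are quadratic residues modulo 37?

3

(12/37) = +1 → QR.
(14/37) = -1 → non-residue.
(27/37) = +1 → QR.
(33/37) = +1 → QR.
Total quadratic residues among the 4: 3.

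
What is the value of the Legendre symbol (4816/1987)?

First reduce: 4816 ≡ 842 (mod 1987).
Pull out 2: since 1987 ≡ 3 (mod 8), (2/1987) = -1.
Reciprocity: 421 ≡ 1 and 1987 ≡ 3 (mod 4), so (421/1987) = +(1987/421).
Reduce top mod 421: now compute (303/421).
Reciprocity: 303 ≡ 3 and 421 ≡ 1 (mod 4), so (303/421) = +(421/303).
Reduce top mod 303: now compute (118/303).
Pull out 2: since 303 ≡ 7 (mod 8), (2/303) = +1.
Reciprocity: 59 ≡ 3 and 303 ≡ 3 (mod 4), so (59/303) = −(303/59).
Reduce top mod 59: now compute (8/59).
Pull out 2^3: since 59 ≡ 3 (mod 8), (2/59) = -1, so (2/59)^3 = -1.
Reached (1/59) = 1. Collecting the sign flips along the way, the symbol is -1.

-1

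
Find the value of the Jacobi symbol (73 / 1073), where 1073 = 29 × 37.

-1

Reciprocity: 73 ≡ 1 and 1073 ≡ 1 (mod 4), so (73/1073) = +(1073/73).
Reduce top mod 73: now compute (51/73).
Reciprocity: 51 ≡ 3 and 73 ≡ 1 (mod 4), so (51/73) = +(73/51).
Reduce top mod 51: now compute (22/51).
Pull out 2: since 51 ≡ 3 (mod 8), (2/51) = -1.
Reciprocity: 11 ≡ 3 and 51 ≡ 3 (mod 4), so (11/51) = −(51/11).
Reduce top mod 11: now compute (7/11).
Reciprocity: 7 ≡ 3 and 11 ≡ 3 (mod 4), so (7/11) = −(11/7).
Reduce top mod 7: now compute (4/7).
Pull out 2^2: since 7 ≡ 7 (mod 8), (2/7) = +1, so (2/7)^2 = +1.
Reached (1/7) = 1. Collecting the sign flips along the way, the symbol is -1.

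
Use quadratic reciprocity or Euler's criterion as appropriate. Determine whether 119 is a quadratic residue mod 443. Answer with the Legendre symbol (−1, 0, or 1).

Euler's criterion: (119/443) ≡ 119^221 (mod 443).
119^2 ≡ 428 (mod 443)
119^4 ≡ 225 (mod 443)
119^8 ≡ 123 (mod 443)
119^16 ≡ 67 (mod 443)
119^32 ≡ 59 (mod 443)
119^64 ≡ 380 (mod 443)
119^128 ≡ 425 (mod 443)
119^221 = 119^(128+64+16+8+4+1) ≡ 442 (mod 443).
Result is 442 ≡ −1, so (119/443) = −1.

-1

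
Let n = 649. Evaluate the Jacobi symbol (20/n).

1

Pull out 2^2: since 649 ≡ 1 (mod 8), (2/649) = +1, so (2/649)^2 = +1.
Reciprocity: 5 ≡ 1 and 649 ≡ 1 (mod 4), so (5/649) = +(649/5).
Reduce top mod 5: now compute (4/5).
Pull out 2^2: since 5 ≡ 5 (mod 8), (2/5) = -1, so (2/5)^2 = +1.
Reached (1/5) = 1. Collecting the sign flips along the way, the symbol is +1.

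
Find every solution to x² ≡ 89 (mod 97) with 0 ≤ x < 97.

34, 63

97 ≡ 1 (mod 4), so we find a root by search.
Trying successive values, 34² = 1156 ≡ 89 (mod 97). The other root is 97 − 34 = 63.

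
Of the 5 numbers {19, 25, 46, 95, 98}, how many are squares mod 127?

3

(19/127) = +1 → QR.
(25/127) = +1 → QR.
(46/127) = -1 → non-residue.
(95/127) = -1 → non-residue.
(98/127) = +1 → QR.
Total quadratic residues among the 5: 3.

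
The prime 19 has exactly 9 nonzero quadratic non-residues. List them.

Square k = 1,…,9 (k and 19−k give the same square):
1²=1, 2²=4, 3²=9, 4²=16, 5²≡6, 6²≡17, 7²≡11, 8²≡7, 9²≡5 (mod 19).
The residues are {1, 4, 5, 6, 7, 9, 11, 16, 17}; the non-residues are the remaining 9 nonzero classes.

2 3 8 10 12 13 14 15 18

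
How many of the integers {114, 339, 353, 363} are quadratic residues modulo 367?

(114/367) = +1 → QR.
(339/367) = -1 → non-residue.
(353/367) = -1 → non-residue.
(363/367) = -1 → non-residue.
Total quadratic residues among the 4: 1.

1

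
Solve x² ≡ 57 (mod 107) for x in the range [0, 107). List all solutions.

Since 107 ≡ 3 (mod 4), a square root of 57 is 57^((107+1)/4) = 57^27 mod 107.
Repeated squaring: 57^2≡39, 57^4≡23, 57^8≡101, 57^16≡36 (mod 107).
57^27 = 57^(16+8+2+1) ≡ 48 (mod 107).
Check: 48² = 2304 ≡ 57 (mod 107). The two roots are 48 and 59.

48, 59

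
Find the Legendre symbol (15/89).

Reciprocity: 15 ≡ 3 and 89 ≡ 1 (mod 4), so (15/89) = +(89/15).
Reduce top mod 15: now compute (14/15).
Pull out 2: since 15 ≡ 7 (mod 8), (2/15) = +1.
Reciprocity: 7 ≡ 3 and 15 ≡ 3 (mod 4), so (7/15) = −(15/7).
Reduce top mod 7: now compute (1/7).
Reached (1/7) = 1. Collecting the sign flips along the way, the symbol is -1.

-1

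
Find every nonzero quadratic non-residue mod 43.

2, 3, 5, 7, 8, 12, 18, 19, 20, 22, 26, 27, 28, 29, 30, 32, 33, 34, 37, 39, 42

Square k = 1,…,21 (k and 43−k give the same square):
1²=1, 2²=4, 3²=9, 4²=16, 5²=25, 6²=36, 7²≡6, 8²≡21, 9²≡38, 10²≡14, 11²≡35, 12²≡15, 13²≡40, 14²≡24, 15²≡10, 16²≡41, 17²≡31, 18²≡23, 19²≡17, 20²≡13, 21²≡11 (mod 43).
The residues are {1, 4, 6, 9, 10, 11, 13, 14, 15, 16, 17, 21, 23, 24, 25, 31, 35, 36, 38, 40, 41}; the non-residues are the remaining 21 nonzero classes.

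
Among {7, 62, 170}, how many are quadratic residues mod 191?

1

(7/191) = -1 → non-residue.
(62/191) = -1 → non-residue.
(170/191) = +1 → QR.
Total quadratic residues among the 3: 1.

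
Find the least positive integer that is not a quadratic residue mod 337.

(2/337) = +1, so 2 is a residue.
(3/337) = +1, so 3 is a residue.
(4/337) = +1, so 4 is a residue.
(5/337) = −1, so 5 is the smallest positive non-residue mod 337.

5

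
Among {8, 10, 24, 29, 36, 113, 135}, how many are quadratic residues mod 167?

4

(8/167) = +1 → QR.
(10/167) = -1 → non-residue.
(24/167) = +1 → QR.
(29/167) = +1 → QR.
(36/167) = +1 → QR.
(113/167) = -1 → non-residue.
(135/167) = -1 → non-residue.
Total quadratic residues among the 7: 4.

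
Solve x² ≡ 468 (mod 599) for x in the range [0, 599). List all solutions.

129, 470

Since 599 ≡ 3 (mod 4), a square root of 468 is 468^((599+1)/4) = 468^150 mod 599.
Repeated squaring: 468^2≡389, 468^4≡373, 468^8≡161, 468^16≡164, 468^32≡540, 468^64≡486, 468^128≡190 (mod 599).
468^150 = 468^(128+16+4+2) ≡ 470 (mod 599).
Check: 470² = 220900 ≡ 468 (mod 599). The two roots are 129 and 470.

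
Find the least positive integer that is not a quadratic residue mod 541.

(2/541) = −1, so 2 is the smallest positive non-residue mod 541.

2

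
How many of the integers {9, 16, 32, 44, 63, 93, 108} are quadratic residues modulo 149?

(9/149) = +1 → QR.
(16/149) = +1 → QR.
(32/149) = -1 → non-residue.
(44/149) = -1 → non-residue.
(63/149) = +1 → QR.
(93/149) = -1 → non-residue.
(108/149) = -1 → non-residue.
Total quadratic residues among the 7: 3.

3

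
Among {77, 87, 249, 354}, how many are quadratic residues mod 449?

3

(77/449) = +1 → QR.
(87/449) = +1 → QR.
(249/449) = +1 → QR.
(354/449) = -1 → non-residue.
Total quadratic residues among the 4: 3.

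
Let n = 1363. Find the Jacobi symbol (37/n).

-1

Reciprocity: 37 ≡ 1 and 1363 ≡ 3 (mod 4), so (37/1363) = +(1363/37).
Reduce top mod 37: now compute (31/37).
Reciprocity: 31 ≡ 3 and 37 ≡ 1 (mod 4), so (31/37) = +(37/31).
Reduce top mod 31: now compute (6/31).
Pull out 2: since 31 ≡ 7 (mod 8), (2/31) = +1.
Reciprocity: 3 ≡ 3 and 31 ≡ 3 (mod 4), so (3/31) = −(31/3).
Reduce top mod 3: now compute (1/3).
Reached (1/3) = 1. Collecting the sign flips along the way, the symbol is -1.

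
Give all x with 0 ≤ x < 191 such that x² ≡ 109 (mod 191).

49, 142

Since 191 ≡ 3 (mod 4), a square root of 109 is 109^((191+1)/4) = 109^48 mod 191.
Repeated squaring: 109^2≡39, 109^4≡184, 109^8≡49, 109^16≡109, 109^32≡39 (mod 191).
109^48 = 109^(32+16) ≡ 49 (mod 191).
Check: 49² = 2401 ≡ 109 (mod 191). The two roots are 49 and 142.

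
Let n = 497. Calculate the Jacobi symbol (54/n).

-1

Pull out 2: since 497 ≡ 1 (mod 8), (2/497) = +1.
Reciprocity: 27 ≡ 3 and 497 ≡ 1 (mod 4), so (27/497) = +(497/27).
Reduce top mod 27: now compute (11/27).
Reciprocity: 11 ≡ 3 and 27 ≡ 3 (mod 4), so (11/27) = −(27/11).
Reduce top mod 11: now compute (5/11).
Reciprocity: 5 ≡ 1 and 11 ≡ 3 (mod 4), so (5/11) = +(11/5).
Reduce top mod 5: now compute (1/5).
Reached (1/5) = 1. Collecting the sign flips along the way, the symbol is -1.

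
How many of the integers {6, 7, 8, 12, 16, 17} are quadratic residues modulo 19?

(6/19) = +1 → QR.
(7/19) = +1 → QR.
(8/19) = -1 → non-residue.
(12/19) = -1 → non-residue.
(16/19) = +1 → QR.
(17/19) = +1 → QR.
Total quadratic residues among the 6: 4.

4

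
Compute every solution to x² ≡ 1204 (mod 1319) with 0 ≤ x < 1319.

Since 1319 ≡ 3 (mod 4), a square root of 1204 is 1204^((1319+1)/4) = 1204^330 mod 1319.
Repeated squaring: 1204^2≡35, 1204^4≡1225, 1204^8≡922, 1204^16≡648, 1204^32≡462, 1204^64≡1085, 1204^128≡677, 1204^256≡636 (mod 1319).
1204^330 = 1204^(256+64+8+2) ≡ 1065 (mod 1319).
Check: 1065² = 1134225 ≡ 1204 (mod 1319). The two roots are 254 and 1065.

254, 1065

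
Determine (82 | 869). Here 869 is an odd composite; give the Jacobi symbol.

-1

Pull out 2: since 869 ≡ 5 (mod 8), (2/869) = -1.
Reciprocity: 41 ≡ 1 and 869 ≡ 1 (mod 4), so (41/869) = +(869/41).
Reduce top mod 41: now compute (8/41).
Pull out 2^3: since 41 ≡ 1 (mod 8), (2/41) = +1, so (2/41)^3 = +1.
Reached (1/41) = 1. Collecting the sign flips along the way, the symbol is -1.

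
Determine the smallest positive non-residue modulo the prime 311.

(2/311) = +1, so 2 is a residue.
(3/311) = +1, so 3 is a residue.
(4/311) = +1, so 4 is a residue.
(5/311) = +1, so 5 is a residue.
(6/311) = +1, so 6 is a residue.
(7/311) = +1, so 7 is a residue.
(8/311) = +1, so 8 is a residue.
(9/311) = +1, so 9 is a residue.
(10/311) = +1, so 10 is a residue.
(11/311) = −1, so 11 is the smallest positive non-residue mod 311.

11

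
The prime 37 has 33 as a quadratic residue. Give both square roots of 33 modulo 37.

37 ≡ 1 (mod 4), so we find a root by search.
Trying successive values, 12² = 144 ≡ 33 (mod 37). The other root is 37 − 12 = 25.

12, 25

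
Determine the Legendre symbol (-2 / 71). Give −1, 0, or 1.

First reduce: -2 ≡ 69 (mod 71).
Reciprocity: 69 ≡ 1 and 71 ≡ 3 (mod 4), so (69/71) = +(71/69).
Reduce top mod 69: now compute (2/69).
Pull out 2: since 69 ≡ 5 (mod 8), (2/69) = -1.
Reached (1/69) = 1. Collecting the sign flips along the way, the symbol is -1.

-1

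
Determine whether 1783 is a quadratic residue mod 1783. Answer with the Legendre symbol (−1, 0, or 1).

0

First reduce: 1783 ≡ 0 (mod 1783).
Top reduces to 0: gcd > 1, so the symbol is 0.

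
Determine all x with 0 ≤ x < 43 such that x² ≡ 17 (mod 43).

Since 43 ≡ 3 (mod 4), a square root of 17 is 17^((43+1)/4) = 17^11 mod 43.
Repeated squaring: 17^2≡31, 17^4≡15, 17^8≡10 (mod 43).
17^11 = 17^(8+2+1) ≡ 24 (mod 43).
Check: 24² = 576 ≡ 17 (mod 43). The two roots are 19 and 24.

19, 24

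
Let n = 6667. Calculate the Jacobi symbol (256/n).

Pull out 2^8: since 6667 ≡ 3 (mod 8), (2/6667) = -1, so (2/6667)^8 = +1.
Reached (1/6667) = 1. Collecting the sign flips along the way, the symbol is +1.

1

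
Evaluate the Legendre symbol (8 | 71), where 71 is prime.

Pull out 2^3: since 71 ≡ 7 (mod 8), (2/71) = +1, so (2/71)^3 = +1.
Reached (1/71) = 1. Collecting the sign flips along the way, the symbol is +1.

1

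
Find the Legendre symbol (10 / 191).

Pull out 2: since 191 ≡ 7 (mod 8), (2/191) = +1.
Reciprocity: 5 ≡ 1 and 191 ≡ 3 (mod 4), so (5/191) = +(191/5).
Reduce top mod 5: now compute (1/5).
Reached (1/5) = 1. Collecting the sign flips along the way, the symbol is +1.

1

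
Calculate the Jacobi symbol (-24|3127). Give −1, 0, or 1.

1

First reduce: -24 ≡ 3103 (mod 3127).
Reciprocity: 3103 ≡ 3 and 3127 ≡ 3 (mod 4), so (3103/3127) = −(3127/3103).
Reduce top mod 3103: now compute (24/3103).
Pull out 2^3: since 3103 ≡ 7 (mod 8), (2/3103) = +1, so (2/3103)^3 = +1.
Reciprocity: 3 ≡ 3 and 3103 ≡ 3 (mod 4), so (3/3103) = −(3103/3).
Reduce top mod 3: now compute (1/3).
Reached (1/3) = 1. Collecting the sign flips along the way, the symbol is +1.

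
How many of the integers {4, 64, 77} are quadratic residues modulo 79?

2

(4/79) = +1 → QR.
(64/79) = +1 → QR.
(77/79) = -1 → non-residue.
Total quadratic residues among the 3: 2.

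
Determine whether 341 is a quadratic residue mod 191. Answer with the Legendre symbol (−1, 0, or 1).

1

Euler's criterion: (341/191) ≡ 150^95 (mod 191).
150^2 ≡ 153 (mod 191)
150^4 ≡ 107 (mod 191)
150^8 ≡ 180 (mod 191)
150^16 ≡ 121 (mod 191)
150^32 ≡ 125 (mod 191)
150^64 ≡ 154 (mod 191)
150^95 = 150^(64+16+8+4+2+1) ≡ 1 (mod 191).
Result is 1, so (341/191) = 1.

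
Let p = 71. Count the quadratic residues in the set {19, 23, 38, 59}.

(19/71) = +1 → QR.
(23/71) = -1 → non-residue.
(38/71) = +1 → QR.
(59/71) = -1 → non-residue.
Total quadratic residues among the 4: 2.

2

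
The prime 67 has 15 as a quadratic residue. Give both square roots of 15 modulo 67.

22, 45

Since 67 ≡ 3 (mod 4), a square root of 15 is 15^((67+1)/4) = 15^17 mod 67.
Repeated squaring: 15^2≡24, 15^4≡40, 15^8≡59, 15^16≡64 (mod 67).
15^17 = 15^(16+1) ≡ 22 (mod 67).
Check: 22² = 484 ≡ 15 (mod 67). The two roots are 22 and 45.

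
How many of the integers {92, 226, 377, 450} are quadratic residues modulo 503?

(92/503) = +1 → QR.
(226/503) = +1 → QR.
(377/503) = -1 → non-residue.
(450/503) = +1 → QR.
Total quadratic residues among the 4: 3.

3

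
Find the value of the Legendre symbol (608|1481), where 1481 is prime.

Pull out 2^5: since 1481 ≡ 1 (mod 8), (2/1481) = +1, so (2/1481)^5 = +1.
Reciprocity: 19 ≡ 3 and 1481 ≡ 1 (mod 4), so (19/1481) = +(1481/19).
Reduce top mod 19: now compute (18/19).
Pull out 2: since 19 ≡ 3 (mod 8), (2/19) = -1.
Reciprocity: 9 ≡ 1 and 19 ≡ 3 (mod 4), so (9/19) = +(19/9).
Reduce top mod 9: now compute (1/9).
Reached (1/9) = 1. Collecting the sign flips along the way, the symbol is -1.

-1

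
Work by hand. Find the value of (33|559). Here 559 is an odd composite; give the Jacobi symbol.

1

Reciprocity: 33 ≡ 1 and 559 ≡ 3 (mod 4), so (33/559) = +(559/33).
Reduce top mod 33: now compute (31/33).
Reciprocity: 31 ≡ 3 and 33 ≡ 1 (mod 4), so (31/33) = +(33/31).
Reduce top mod 31: now compute (2/31).
Pull out 2: since 31 ≡ 7 (mod 8), (2/31) = +1.
Reached (1/31) = 1. Collecting the sign flips along the way, the symbol is +1.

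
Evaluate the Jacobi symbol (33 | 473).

0

Reciprocity: 33 ≡ 1 and 473 ≡ 1 (mod 4), so (33/473) = +(473/33).
Reduce top mod 33: now compute (11/33).
Reciprocity: 11 ≡ 3 and 33 ≡ 1 (mod 4), so (11/33) = +(33/11).
Reduce top mod 11: now compute (0/11).
Top reduces to 0: gcd > 1, so the symbol is 0.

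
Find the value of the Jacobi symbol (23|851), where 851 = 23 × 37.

0

Reciprocity: 23 ≡ 3 and 851 ≡ 3 (mod 4), so (23/851) = −(851/23).
Reduce top mod 23: now compute (0/23).
Top reduces to 0: gcd > 1, so the symbol is 0.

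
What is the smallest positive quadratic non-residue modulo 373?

(2/373) = −1, so 2 is the smallest positive non-residue mod 373.

2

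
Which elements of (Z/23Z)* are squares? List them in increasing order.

1,2,3,4,6,8,9,12,13,16,18

Square k = 1,…,11 (k and 23−k give the same square):
1²=1, 2²=4, 3²=9, 4²=16, 5²≡2, 6²≡13, 7²≡3, 8²≡18, 9²≡12, 10²≡8, 11²≡6 (mod 23).
So the quadratic residues mod 23 are {1, 2, 3, 4, 6, 8, 9, 12, 13, 16, 18}.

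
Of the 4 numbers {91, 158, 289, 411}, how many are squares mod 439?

2

(91/439) = +1 → QR.
(158/439) = -1 → non-residue.
(289/439) = +1 → QR.
(411/439) = -1 → non-residue.
Total quadratic residues among the 4: 2.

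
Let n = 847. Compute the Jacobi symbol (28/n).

Pull out 2^2: since 847 ≡ 7 (mod 8), (2/847) = +1, so (2/847)^2 = +1.
Reciprocity: 7 ≡ 3 and 847 ≡ 3 (mod 4), so (7/847) = −(847/7).
Reduce top mod 7: now compute (0/7).
Top reduces to 0: gcd > 1, so the symbol is 0.

0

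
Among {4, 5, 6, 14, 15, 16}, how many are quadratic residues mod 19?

(4/19) = +1 → QR.
(5/19) = +1 → QR.
(6/19) = +1 → QR.
(14/19) = -1 → non-residue.
(15/19) = -1 → non-residue.
(16/19) = +1 → QR.
Total quadratic residues among the 6: 4.

4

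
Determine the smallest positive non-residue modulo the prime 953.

3

(2/953) = +1, so 2 is a residue.
(3/953) = −1, so 3 is the smallest positive non-residue mod 953.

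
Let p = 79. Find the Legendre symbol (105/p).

1

First reduce: 105 ≡ 26 (mod 79).
Pull out 2: since 79 ≡ 7 (mod 8), (2/79) = +1.
Reciprocity: 13 ≡ 1 and 79 ≡ 3 (mod 4), so (13/79) = +(79/13).
Reduce top mod 13: now compute (1/13).
Reached (1/13) = 1. Collecting the sign flips along the way, the symbol is +1.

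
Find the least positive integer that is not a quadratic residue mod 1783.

(2/1783) = +1, so 2 is a residue.
(3/1783) = −1, so 3 is the smallest positive non-residue mod 1783.

3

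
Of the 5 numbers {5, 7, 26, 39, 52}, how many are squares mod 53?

(5/53) = -1 → non-residue.
(7/53) = +1 → QR.
(26/53) = -1 → non-residue.
(39/53) = -1 → non-residue.
(52/53) = +1 → QR.
Total quadratic residues among the 5: 2.

2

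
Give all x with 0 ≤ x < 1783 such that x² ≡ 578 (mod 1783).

Since 1783 ≡ 3 (mod 4), a square root of 578 is 578^((1783+1)/4) = 578^446 mod 1783.
Repeated squaring: 578^2≡663, 578^4≡951, 578^8≡420, 578^16≡1666, 578^32≡1208, 578^64≡770, 578^128≡944, 578^256≡1419 (mod 1783).
578^446 = 578^(256+128+32+16+8+4+2) ≡ 880 (mod 1783).
Check: 880² = 774400 ≡ 578 (mod 1783). The two roots are 880 and 903.

880, 903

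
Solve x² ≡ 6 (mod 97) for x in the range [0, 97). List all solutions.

97 ≡ 1 (mod 4), so we find a root by search.
Trying successive values, 43² = 1849 ≡ 6 (mod 97). The other root is 97 − 43 = 54.

43, 54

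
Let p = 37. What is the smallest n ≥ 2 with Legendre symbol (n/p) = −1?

2

(2/37) = −1, so 2 is the smallest positive non-residue mod 37.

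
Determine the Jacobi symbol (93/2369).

Reciprocity: 93 ≡ 1 and 2369 ≡ 1 (mod 4), so (93/2369) = +(2369/93).
Reduce top mod 93: now compute (44/93).
Pull out 2^2: since 93 ≡ 5 (mod 8), (2/93) = -1, so (2/93)^2 = +1.
Reciprocity: 11 ≡ 3 and 93 ≡ 1 (mod 4), so (11/93) = +(93/11).
Reduce top mod 11: now compute (5/11).
Reciprocity: 5 ≡ 1 and 11 ≡ 3 (mod 4), so (5/11) = +(11/5).
Reduce top mod 5: now compute (1/5).
Reached (1/5) = 1. Collecting the sign flips along the way, the symbol is +1.

1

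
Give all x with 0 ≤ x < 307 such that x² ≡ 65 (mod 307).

Since 307 ≡ 3 (mod 4), a square root of 65 is 65^((307+1)/4) = 65^77 mod 307.
Repeated squaring: 65^2≡234, 65^4≡110, 65^8≡127, 65^16≡165, 65^32≡209, 65^64≡87 (mod 307).
65^77 = 65^(64+8+4+1) ≡ 40 (mod 307).
Check: 40² = 1600 ≡ 65 (mod 307). The two roots are 40 and 267.

40, 267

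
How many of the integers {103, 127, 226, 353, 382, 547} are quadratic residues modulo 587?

(103/587) = -1 → non-residue.
(127/587) = -1 → non-residue.
(226/587) = -1 → non-residue.
(353/587) = -1 → non-residue.
(382/587) = -1 → non-residue.
(547/587) = -1 → non-residue.
Total quadratic residues among the 6: 0.

0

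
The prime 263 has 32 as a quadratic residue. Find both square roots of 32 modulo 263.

86, 177

Since 263 ≡ 3 (mod 4), a square root of 32 is 32^((263+1)/4) = 32^66 mod 263.
Repeated squaring: 32^2≡235, 32^4≡258, 32^8≡25, 32^16≡99, 32^32≡70, 32^64≡166 (mod 263).
32^66 = 32^(64+2) ≡ 86 (mod 263).
Check: 86² = 7396 ≡ 32 (mod 263). The two roots are 86 and 177.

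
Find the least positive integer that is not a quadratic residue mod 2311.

(2/2311) = +1, so 2 is a residue.
(3/2311) = −1, so 3 is the smallest positive non-residue mod 2311.

3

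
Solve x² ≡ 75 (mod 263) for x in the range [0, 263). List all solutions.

Since 263 ≡ 3 (mod 4), a square root of 75 is 75^((263+1)/4) = 75^66 mod 263.
Repeated squaring: 75^2≡102, 75^4≡147, 75^8≡43, 75^16≡8, 75^32≡64, 75^64≡151 (mod 263).
75^66 = 75^(64+2) ≡ 148 (mod 263).
Check: 148² = 21904 ≡ 75 (mod 263). The two roots are 115 and 148.

115, 148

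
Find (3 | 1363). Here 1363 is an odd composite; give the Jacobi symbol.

-1

Reciprocity: 3 ≡ 3 and 1363 ≡ 3 (mod 4), so (3/1363) = −(1363/3).
Reduce top mod 3: now compute (1/3).
Reached (1/3) = 1. Collecting the sign flips along the way, the symbol is -1.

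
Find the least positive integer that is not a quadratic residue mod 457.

(2/457) = +1, so 2 is a residue.
(3/457) = +1, so 3 is a residue.
(4/457) = +1, so 4 is a residue.
(5/457) = −1, so 5 is the smallest positive non-residue mod 457.

5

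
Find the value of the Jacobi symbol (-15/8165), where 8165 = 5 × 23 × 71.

First reduce: -15 ≡ 8150 (mod 8165).
Pull out 2: since 8165 ≡ 5 (mod 8), (2/8165) = -1.
Reciprocity: 4075 ≡ 3 and 8165 ≡ 1 (mod 4), so (4075/8165) = +(8165/4075).
Reduce top mod 4075: now compute (15/4075).
Reciprocity: 15 ≡ 3 and 4075 ≡ 3 (mod 4), so (15/4075) = −(4075/15).
Reduce top mod 15: now compute (10/15).
Pull out 2: since 15 ≡ 7 (mod 8), (2/15) = +1.
Reciprocity: 5 ≡ 1 and 15 ≡ 3 (mod 4), so (5/15) = +(15/5).
Reduce top mod 5: now compute (0/5).
Top reduces to 0: gcd > 1, so the symbol is 0.

0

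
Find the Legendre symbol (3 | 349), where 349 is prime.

Euler's criterion: (3/349) ≡ 3^174 (mod 349).
3^2 ≡ 9 (mod 349)
3^4 ≡ 81 (mod 349)
3^8 ≡ 279 (mod 349)
3^16 ≡ 14 (mod 349)
3^32 ≡ 196 (mod 349)
3^64 ≡ 26 (mod 349)
3^128 ≡ 327 (mod 349)
3^174 = 3^(128+32+8+4+2) ≡ 1 (mod 349).
Result is 1, so (3/349) = 1.

1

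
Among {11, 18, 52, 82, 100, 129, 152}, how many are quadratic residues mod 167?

(11/167) = +1 → QR.
(18/167) = +1 → QR.
(52/167) = -1 → non-residue.
(82/167) = -1 → non-residue.
(100/167) = +1 → QR.
(129/167) = -1 → non-residue.
(152/167) = +1 → QR.
Total quadratic residues among the 7: 4.

4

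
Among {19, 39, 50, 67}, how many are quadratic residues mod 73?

3

(19/73) = +1 → QR.
(39/73) = -1 → non-residue.
(50/73) = +1 → QR.
(67/73) = +1 → QR.
Total quadratic residues among the 4: 3.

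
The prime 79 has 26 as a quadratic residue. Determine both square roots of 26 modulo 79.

37, 42

Since 79 ≡ 3 (mod 4), a square root of 26 is 26^((79+1)/4) = 26^20 mod 79.
Repeated squaring: 26^2≡44, 26^4≡40, 26^8≡20, 26^16≡5 (mod 79).
26^20 = 26^(16+4) ≡ 42 (mod 79).
Check: 42² = 1764 ≡ 26 (mod 79). The two roots are 37 and 42.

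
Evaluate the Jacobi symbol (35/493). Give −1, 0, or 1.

1

Reciprocity: 35 ≡ 3 and 493 ≡ 1 (mod 4), so (35/493) = +(493/35).
Reduce top mod 35: now compute (3/35).
Reciprocity: 3 ≡ 3 and 35 ≡ 3 (mod 4), so (3/35) = −(35/3).
Reduce top mod 3: now compute (2/3).
Pull out 2: since 3 ≡ 3 (mod 8), (2/3) = -1.
Reached (1/3) = 1. Collecting the sign flips along the way, the symbol is +1.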